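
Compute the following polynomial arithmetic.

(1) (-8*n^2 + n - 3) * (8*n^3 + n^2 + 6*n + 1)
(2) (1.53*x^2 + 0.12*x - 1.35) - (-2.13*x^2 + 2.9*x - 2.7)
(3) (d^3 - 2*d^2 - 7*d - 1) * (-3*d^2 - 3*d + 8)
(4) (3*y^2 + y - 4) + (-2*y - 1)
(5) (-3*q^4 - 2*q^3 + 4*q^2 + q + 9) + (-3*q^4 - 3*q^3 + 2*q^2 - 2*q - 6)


(1) = -64*n^5 - 71*n^3 - 5*n^2 - 17*n - 3
(2) = 3.66*x^2 - 2.78*x + 1.35
(3) = -3*d^5 + 3*d^4 + 35*d^3 + 8*d^2 - 53*d - 8
(4) = 3*y^2 - y - 5
(5) = -6*q^4 - 5*q^3 + 6*q^2 - q + 3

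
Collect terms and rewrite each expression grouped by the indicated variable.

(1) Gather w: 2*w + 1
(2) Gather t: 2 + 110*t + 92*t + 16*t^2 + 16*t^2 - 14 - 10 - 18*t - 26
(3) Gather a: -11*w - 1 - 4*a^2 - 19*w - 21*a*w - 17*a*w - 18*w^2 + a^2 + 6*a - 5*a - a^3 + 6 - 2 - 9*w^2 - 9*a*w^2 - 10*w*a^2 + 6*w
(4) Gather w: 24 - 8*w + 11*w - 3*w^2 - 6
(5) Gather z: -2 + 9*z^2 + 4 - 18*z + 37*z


(1) = 2*w + 1
(2) = 32*t^2 + 184*t - 48
(3) = -a^3 + a^2*(-10*w - 3) + a*(-9*w^2 - 38*w + 1) - 27*w^2 - 24*w + 3
(4) = -3*w^2 + 3*w + 18
(5) = 9*z^2 + 19*z + 2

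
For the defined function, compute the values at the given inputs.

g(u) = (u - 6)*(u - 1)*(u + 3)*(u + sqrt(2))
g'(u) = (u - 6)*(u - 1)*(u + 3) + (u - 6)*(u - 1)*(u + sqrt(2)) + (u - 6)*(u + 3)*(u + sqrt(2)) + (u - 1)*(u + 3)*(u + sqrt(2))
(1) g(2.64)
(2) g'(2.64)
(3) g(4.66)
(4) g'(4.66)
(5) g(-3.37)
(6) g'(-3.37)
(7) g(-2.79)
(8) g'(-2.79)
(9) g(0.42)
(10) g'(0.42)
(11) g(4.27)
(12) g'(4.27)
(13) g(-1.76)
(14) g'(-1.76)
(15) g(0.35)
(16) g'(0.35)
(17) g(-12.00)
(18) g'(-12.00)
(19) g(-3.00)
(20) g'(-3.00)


(1) = -126.00
(2) = -92.75
(3) = -228.19
(4) = 40.59
(5) = 29.63
(6) = -105.18
(7) = -9.62
(8) = -35.20
(9) = 20.30
(10) = -21.64
(11) = -233.78
(12) = -9.64
(13) = -9.18
(14) = 23.66
(15) = 21.70
(16) = -18.45
(17) = 22293.67
(18) = -7536.51
(19) = 0.00
(20) = -57.09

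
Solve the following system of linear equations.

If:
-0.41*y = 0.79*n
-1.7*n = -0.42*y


Then:
n = 0.00
y = 0.00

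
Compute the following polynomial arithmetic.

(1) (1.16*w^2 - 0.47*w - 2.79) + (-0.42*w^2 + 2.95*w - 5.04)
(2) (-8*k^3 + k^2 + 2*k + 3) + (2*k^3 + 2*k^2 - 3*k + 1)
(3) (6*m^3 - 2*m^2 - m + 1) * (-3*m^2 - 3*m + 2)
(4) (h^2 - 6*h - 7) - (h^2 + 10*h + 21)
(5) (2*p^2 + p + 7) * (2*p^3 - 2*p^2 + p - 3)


(1) = 0.74*w^2 + 2.48*w - 7.83
(2) = -6*k^3 + 3*k^2 - k + 4
(3) = -18*m^5 - 12*m^4 + 21*m^3 - 4*m^2 - 5*m + 2
(4) = -16*h - 28
(5) = 4*p^5 - 2*p^4 + 14*p^3 - 19*p^2 + 4*p - 21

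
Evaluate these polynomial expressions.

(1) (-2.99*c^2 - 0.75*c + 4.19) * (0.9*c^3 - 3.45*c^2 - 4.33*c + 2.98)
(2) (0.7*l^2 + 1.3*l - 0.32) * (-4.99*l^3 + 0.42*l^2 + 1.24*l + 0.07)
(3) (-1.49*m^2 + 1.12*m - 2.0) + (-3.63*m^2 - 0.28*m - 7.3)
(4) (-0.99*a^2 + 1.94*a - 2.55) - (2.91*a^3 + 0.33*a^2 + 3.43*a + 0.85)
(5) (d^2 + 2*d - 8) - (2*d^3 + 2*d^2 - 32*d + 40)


(1) = -2.691*c^5 + 9.6405*c^4 + 19.3052*c^3 - 20.1182*c^2 - 20.3777*c + 12.4862
(2) = -3.493*l^5 - 6.193*l^4 + 3.0108*l^3 + 1.5266*l^2 - 0.3058*l - 0.0224
(3) = -5.12*m^2 + 0.84*m - 9.3
(4) = -2.91*a^3 - 1.32*a^2 - 1.49*a - 3.4
(5) = -2*d^3 - d^2 + 34*d - 48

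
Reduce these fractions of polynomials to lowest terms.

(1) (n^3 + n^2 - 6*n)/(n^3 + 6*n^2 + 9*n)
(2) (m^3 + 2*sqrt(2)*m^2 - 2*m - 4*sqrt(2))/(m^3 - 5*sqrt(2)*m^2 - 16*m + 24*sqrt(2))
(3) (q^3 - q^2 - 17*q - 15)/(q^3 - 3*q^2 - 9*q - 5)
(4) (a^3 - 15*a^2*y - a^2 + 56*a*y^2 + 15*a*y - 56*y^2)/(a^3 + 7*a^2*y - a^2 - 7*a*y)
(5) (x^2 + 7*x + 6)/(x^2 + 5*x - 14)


(1) = (n - 2)/(n + 3)
(2) = (m + sqrt(2))/(m - 6*sqrt(2))
(3) = (q + 3)/(q + 1)
(4) = (a^2 - 15*a*y + 56*y^2)/(a^2 + 7*a*y)
(5) = (x^2 + 7*x + 6)/(x^2 + 5*x - 14)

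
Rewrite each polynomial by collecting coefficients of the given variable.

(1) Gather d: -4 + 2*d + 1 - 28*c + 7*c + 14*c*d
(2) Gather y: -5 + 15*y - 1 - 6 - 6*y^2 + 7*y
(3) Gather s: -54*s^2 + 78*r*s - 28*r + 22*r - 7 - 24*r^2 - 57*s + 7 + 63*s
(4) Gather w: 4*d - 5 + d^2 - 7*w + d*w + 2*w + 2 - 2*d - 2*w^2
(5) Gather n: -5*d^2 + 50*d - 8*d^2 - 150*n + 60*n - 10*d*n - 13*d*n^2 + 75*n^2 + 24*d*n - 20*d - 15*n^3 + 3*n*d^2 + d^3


(1) = -21*c + d*(14*c + 2) - 3
(2) = -6*y^2 + 22*y - 12
(3) = -24*r^2 - 6*r - 54*s^2 + s*(78*r + 6)
(4) = d^2 + 2*d - 2*w^2 + w*(d - 5) - 3
(5) = d^3 - 13*d^2 + 30*d - 15*n^3 + n^2*(75 - 13*d) + n*(3*d^2 + 14*d - 90)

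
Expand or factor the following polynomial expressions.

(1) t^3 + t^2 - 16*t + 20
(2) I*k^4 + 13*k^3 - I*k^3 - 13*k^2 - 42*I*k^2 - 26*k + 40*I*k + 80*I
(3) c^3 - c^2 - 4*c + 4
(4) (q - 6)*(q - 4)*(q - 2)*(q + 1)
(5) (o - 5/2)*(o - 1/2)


(1) = (t - 2)^2*(t + 5)
(2) = (k - 2)*(k - 8*I)*(k - 5*I)*(I*k + I)
(3) = (c - 2)*(c - 1)*(c + 2)
(4) = q^4 - 11*q^3 + 32*q^2 - 4*q - 48
(5) = o^2 - 3*o + 5/4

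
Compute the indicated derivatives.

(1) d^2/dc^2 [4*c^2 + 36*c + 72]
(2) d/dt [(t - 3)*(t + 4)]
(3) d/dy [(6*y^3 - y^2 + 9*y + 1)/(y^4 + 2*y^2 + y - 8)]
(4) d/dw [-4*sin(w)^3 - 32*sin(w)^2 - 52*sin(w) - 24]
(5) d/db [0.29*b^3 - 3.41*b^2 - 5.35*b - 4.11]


(1) = 8
(2) = 2*t + 1
(3) = ((18*y^2 - 2*y + 9)*(y^4 + 2*y^2 + y - 8) - (4*y^3 + 4*y + 1)*(6*y^3 - y^2 + 9*y + 1))/(y^4 + 2*y^2 + y - 8)^2
(4) = -4*(3*sin(w)^2 + 16*sin(w) + 13)*cos(w)
(5) = 0.87*b^2 - 6.82*b - 5.35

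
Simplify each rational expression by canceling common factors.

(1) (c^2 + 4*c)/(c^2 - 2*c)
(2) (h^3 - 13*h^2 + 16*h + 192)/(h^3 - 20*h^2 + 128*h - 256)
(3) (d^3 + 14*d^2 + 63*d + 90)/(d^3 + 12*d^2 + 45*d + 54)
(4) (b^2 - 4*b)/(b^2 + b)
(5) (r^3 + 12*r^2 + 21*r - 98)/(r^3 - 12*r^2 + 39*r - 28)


(1) = (c + 4)/(c - 2)
(2) = (h + 3)/(h - 4)
(3) = (d + 5)/(d + 3)
(4) = (b - 4)/(b + 1)
(5) = (r^3 + 12*r^2 + 21*r - 98)/(r^3 - 12*r^2 + 39*r - 28)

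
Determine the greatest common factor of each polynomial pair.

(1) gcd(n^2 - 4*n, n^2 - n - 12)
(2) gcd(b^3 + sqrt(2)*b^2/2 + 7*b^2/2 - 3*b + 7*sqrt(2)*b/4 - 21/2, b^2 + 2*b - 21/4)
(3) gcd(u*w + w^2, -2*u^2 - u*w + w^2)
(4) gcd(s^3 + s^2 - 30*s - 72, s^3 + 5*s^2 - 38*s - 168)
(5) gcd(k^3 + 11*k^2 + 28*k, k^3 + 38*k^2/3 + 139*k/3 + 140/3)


(1) = gcd(n*(n - 4), (n - 4)*(n + 3)) = n - 4
(2) = b + 7/2
(3) = gcd(w*(u + w), (-2*u + w)*(u + w)) = u + w
(4) = s^2 - 2*s - 24
(5) = gcd(k*(k + 4)*(k + 7), (k + 5/3)*(k + 4)*(k + 7)) = k^2 + 11*k + 28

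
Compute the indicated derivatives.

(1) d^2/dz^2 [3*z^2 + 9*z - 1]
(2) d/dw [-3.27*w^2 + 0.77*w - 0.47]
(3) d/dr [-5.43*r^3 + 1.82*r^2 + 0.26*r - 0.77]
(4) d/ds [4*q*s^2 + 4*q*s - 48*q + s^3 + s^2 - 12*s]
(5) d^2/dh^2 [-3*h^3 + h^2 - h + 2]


(1) = 6
(2) = 0.77 - 6.54*w
(3) = -16.29*r^2 + 3.64*r + 0.26
(4) = 8*q*s + 4*q + 3*s^2 + 2*s - 12
(5) = 2 - 18*h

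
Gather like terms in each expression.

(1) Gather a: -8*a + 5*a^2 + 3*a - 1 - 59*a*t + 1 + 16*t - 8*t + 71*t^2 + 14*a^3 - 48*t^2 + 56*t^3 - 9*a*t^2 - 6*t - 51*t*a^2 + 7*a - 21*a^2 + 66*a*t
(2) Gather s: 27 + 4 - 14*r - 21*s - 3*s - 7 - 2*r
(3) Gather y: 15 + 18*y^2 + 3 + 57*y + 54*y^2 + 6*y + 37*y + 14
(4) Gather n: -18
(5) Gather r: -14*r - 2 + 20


(1) = 14*a^3 + a^2*(-51*t - 16) + a*(-9*t^2 + 7*t + 2) + 56*t^3 + 23*t^2 + 2*t
(2) = -16*r - 24*s + 24
(3) = 72*y^2 + 100*y + 32
(4) = -18
(5) = 18 - 14*r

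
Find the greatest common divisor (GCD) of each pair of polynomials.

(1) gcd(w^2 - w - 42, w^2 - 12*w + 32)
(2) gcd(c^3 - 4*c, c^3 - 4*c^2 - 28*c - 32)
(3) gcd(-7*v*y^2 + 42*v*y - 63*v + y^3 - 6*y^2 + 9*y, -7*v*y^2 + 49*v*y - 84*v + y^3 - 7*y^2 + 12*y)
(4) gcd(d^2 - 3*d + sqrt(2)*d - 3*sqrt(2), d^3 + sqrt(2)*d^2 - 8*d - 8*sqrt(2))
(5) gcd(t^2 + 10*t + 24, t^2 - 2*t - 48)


(1) = 1
(2) = gcd(c*(c - 2)*(c + 2), (c - 8)*(c + 2)^2) = c + 2
(3) = -7*v*y + 21*v + y^2 - 3*y
(4) = gcd((d - 3)*(d + sqrt(2)), (d - 2*sqrt(2))*(d + sqrt(2))*(d + 2*sqrt(2))) = d + sqrt(2)
(5) = gcd((t + 4)*(t + 6), (t - 8)*(t + 6)) = t + 6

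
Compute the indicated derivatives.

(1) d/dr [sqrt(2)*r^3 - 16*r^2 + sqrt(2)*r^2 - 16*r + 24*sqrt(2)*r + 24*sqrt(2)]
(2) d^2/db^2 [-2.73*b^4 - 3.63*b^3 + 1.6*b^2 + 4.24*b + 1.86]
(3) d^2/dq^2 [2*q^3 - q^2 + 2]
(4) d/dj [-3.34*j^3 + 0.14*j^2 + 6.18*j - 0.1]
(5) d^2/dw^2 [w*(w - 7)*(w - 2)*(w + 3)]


(1) = 3*sqrt(2)*r^2 - 32*r + 2*sqrt(2)*r - 16 + 24*sqrt(2)
(2) = -32.76*b^2 - 21.78*b + 3.2
(3) = 12*q - 2
(4) = -10.02*j^2 + 0.28*j + 6.18
(5) = 12*w^2 - 36*w - 26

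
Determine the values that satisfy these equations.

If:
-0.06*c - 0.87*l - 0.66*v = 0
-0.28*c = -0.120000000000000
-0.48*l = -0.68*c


Then:
c = 0.43
l = 0.61
v = -0.84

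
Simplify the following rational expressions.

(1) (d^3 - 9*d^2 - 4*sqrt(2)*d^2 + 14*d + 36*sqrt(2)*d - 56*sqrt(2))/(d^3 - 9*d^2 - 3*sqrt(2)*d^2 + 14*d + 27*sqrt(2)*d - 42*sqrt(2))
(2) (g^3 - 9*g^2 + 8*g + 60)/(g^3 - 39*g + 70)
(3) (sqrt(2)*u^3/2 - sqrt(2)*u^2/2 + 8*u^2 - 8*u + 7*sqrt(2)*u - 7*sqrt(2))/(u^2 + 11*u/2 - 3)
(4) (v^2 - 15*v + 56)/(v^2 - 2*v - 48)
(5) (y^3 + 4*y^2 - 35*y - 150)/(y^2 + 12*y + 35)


(1) = (d - 4*sqrt(2))/(d - 3*sqrt(2))
(2) = (g^2 - 4*g - 12)/(g^2 + 5*g - 14)
(3) = (2*sqrt(2)*u^3 + u^2*(32 - 2*sqrt(2)) + u*(-32 + 28*sqrt(2)) - 28*sqrt(2))/(4*u^2 + 22*u - 12)
(4) = (v - 7)/(v + 6)
(5) = (y^2 - y - 30)/(y + 7)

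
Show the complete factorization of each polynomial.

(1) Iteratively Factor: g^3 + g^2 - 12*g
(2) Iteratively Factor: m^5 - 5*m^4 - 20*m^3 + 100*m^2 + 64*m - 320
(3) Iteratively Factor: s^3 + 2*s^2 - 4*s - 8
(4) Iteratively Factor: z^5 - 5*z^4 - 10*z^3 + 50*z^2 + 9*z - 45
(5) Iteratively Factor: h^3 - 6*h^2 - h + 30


(1) = (g)*(g^2 + g - 12) = g*(g + 4)*(g - 3)
(2) = (m + 4)*(m^4 - 9*m^3 + 16*m^2 + 36*m - 80) = (m - 4)*(m + 4)*(m^3 - 5*m^2 - 4*m + 20) = (m - 5)*(m - 4)*(m + 4)*(m^2 - 4) = (m - 5)*(m - 4)*(m + 2)*(m + 4)*(m - 2)
(3) = (s + 2)*(s^2 - 4) = (s + 2)^2*(s - 2)
(4) = (z + 3)*(z^4 - 8*z^3 + 14*z^2 + 8*z - 15) = (z + 1)*(z + 3)*(z^3 - 9*z^2 + 23*z - 15) = (z - 1)*(z + 1)*(z + 3)*(z^2 - 8*z + 15) = (z - 5)*(z - 1)*(z + 1)*(z + 3)*(z - 3)
(5) = (h + 2)*(h^2 - 8*h + 15) = (h - 5)*(h + 2)*(h - 3)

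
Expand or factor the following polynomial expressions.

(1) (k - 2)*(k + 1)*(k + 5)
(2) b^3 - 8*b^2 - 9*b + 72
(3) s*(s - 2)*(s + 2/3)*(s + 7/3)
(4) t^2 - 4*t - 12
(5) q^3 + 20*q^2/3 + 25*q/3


(1) = k^3 + 4*k^2 - 7*k - 10
(2) = (b - 8)*(b - 3)*(b + 3)
(3) = s^4 + s^3 - 40*s^2/9 - 28*s/9
(4) = (t - 6)*(t + 2)
(5) = q*(q + 5/3)*(q + 5)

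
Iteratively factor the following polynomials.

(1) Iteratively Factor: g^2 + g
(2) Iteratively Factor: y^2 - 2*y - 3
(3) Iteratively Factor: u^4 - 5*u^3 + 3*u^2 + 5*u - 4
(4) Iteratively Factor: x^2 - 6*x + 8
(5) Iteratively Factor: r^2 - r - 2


(1) = (g)*(g + 1)
(2) = (y + 1)*(y - 3)
(3) = (u - 1)*(u^3 - 4*u^2 - u + 4) = (u - 1)*(u + 1)*(u^2 - 5*u + 4) = (u - 4)*(u - 1)*(u + 1)*(u - 1)
(4) = (x - 4)*(x - 2)
(5) = (r + 1)*(r - 2)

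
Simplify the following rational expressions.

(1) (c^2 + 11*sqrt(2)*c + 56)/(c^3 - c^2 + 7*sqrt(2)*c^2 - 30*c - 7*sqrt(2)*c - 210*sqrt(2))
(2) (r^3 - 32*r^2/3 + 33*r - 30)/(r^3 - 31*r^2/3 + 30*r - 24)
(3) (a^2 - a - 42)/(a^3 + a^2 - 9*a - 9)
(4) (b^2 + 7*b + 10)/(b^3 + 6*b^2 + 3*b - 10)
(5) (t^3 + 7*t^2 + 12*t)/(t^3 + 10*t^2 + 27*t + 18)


(1) = (c + 4*sqrt(2))/(c^2 - c - 30)
(2) = (3*r - 5)/(3*r - 4)
(3) = (a^2 - a - 42)/(a^3 + a^2 - 9*a - 9)
(4) = 1/(b - 1)
(5) = (t^2 + 4*t)/(t^2 + 7*t + 6)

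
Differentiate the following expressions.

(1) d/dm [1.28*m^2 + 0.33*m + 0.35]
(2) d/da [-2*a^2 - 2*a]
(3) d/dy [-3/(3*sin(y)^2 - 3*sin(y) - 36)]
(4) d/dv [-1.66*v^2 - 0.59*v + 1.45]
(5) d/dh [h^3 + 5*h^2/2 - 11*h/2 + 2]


(1) = 2.56*m + 0.33
(2) = -4*a - 2
(3) = (2*sin(y) - 1)*cos(y)/(sin(y) + cos(y)^2 + 11)^2
(4) = -3.32*v - 0.59
(5) = 3*h^2 + 5*h - 11/2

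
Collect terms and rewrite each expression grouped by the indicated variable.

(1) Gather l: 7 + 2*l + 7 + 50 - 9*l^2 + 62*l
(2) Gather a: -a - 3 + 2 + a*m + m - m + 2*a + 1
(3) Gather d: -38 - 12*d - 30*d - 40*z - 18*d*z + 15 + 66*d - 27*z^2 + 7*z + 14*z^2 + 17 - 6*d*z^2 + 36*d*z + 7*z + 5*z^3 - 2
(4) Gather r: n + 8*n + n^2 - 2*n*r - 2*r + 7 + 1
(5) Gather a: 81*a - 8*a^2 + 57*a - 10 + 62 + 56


(1) = -9*l^2 + 64*l + 64
(2) = a*(m + 1)
(3) = d*(-6*z^2 + 18*z + 24) + 5*z^3 - 13*z^2 - 26*z - 8
(4) = n^2 + 9*n + r*(-2*n - 2) + 8
(5) = -8*a^2 + 138*a + 108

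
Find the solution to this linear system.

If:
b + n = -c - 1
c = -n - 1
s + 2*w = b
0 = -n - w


Then:
b = 0
c = w - 1
n = -w
s = -2*w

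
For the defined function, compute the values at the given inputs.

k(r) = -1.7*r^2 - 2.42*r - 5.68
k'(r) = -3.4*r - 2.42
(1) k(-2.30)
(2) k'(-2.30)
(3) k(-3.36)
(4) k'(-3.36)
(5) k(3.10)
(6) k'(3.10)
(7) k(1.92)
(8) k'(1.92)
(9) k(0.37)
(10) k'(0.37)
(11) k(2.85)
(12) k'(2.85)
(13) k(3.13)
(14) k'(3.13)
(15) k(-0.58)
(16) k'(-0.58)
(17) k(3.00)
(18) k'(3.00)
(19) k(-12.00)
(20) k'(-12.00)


(1) = -9.11
(2) = 5.40
(3) = -16.74
(4) = 9.00
(5) = -29.52
(6) = -12.96
(7) = -16.59
(8) = -8.95
(9) = -6.81
(10) = -3.68
(11) = -26.39
(12) = -12.11
(13) = -29.91
(14) = -13.06
(15) = -4.85
(16) = -0.45
(17) = -28.24
(18) = -12.62
(19) = -221.44
(20) = 38.38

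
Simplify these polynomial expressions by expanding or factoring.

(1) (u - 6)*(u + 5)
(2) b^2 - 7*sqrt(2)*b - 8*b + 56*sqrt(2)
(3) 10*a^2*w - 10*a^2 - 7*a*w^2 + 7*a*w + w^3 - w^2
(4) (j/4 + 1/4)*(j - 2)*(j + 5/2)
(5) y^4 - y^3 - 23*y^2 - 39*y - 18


(1) = u^2 - u - 30
(2) = (b - 8)*(b - 7*sqrt(2))
(3) = (-5*a + w)*(-2*a + w)*(w - 1)
(4) = j^3/4 + 3*j^2/8 - 9*j/8 - 5/4
(5) = (y - 6)*(y + 1)^2*(y + 3)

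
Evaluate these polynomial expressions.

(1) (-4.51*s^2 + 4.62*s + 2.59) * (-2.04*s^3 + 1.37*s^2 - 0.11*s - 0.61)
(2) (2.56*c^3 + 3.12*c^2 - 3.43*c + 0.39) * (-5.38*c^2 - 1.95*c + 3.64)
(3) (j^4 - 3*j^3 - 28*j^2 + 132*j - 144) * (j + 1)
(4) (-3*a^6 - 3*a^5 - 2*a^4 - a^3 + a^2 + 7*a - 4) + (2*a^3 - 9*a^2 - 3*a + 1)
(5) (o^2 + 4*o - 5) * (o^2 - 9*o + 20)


(1) = 9.2004*s^5 - 15.6035*s^4 + 1.5419*s^3 + 5.7912*s^2 - 3.1031*s - 1.5799
(2) = -13.7728*c^5 - 21.7776*c^4 + 21.6878*c^3 + 15.9471*c^2 - 13.2457*c + 1.4196
(3) = j^5 - 2*j^4 - 31*j^3 + 104*j^2 - 12*j - 144
(4) = -3*a^6 - 3*a^5 - 2*a^4 + a^3 - 8*a^2 + 4*a - 3
(5) = o^4 - 5*o^3 - 21*o^2 + 125*o - 100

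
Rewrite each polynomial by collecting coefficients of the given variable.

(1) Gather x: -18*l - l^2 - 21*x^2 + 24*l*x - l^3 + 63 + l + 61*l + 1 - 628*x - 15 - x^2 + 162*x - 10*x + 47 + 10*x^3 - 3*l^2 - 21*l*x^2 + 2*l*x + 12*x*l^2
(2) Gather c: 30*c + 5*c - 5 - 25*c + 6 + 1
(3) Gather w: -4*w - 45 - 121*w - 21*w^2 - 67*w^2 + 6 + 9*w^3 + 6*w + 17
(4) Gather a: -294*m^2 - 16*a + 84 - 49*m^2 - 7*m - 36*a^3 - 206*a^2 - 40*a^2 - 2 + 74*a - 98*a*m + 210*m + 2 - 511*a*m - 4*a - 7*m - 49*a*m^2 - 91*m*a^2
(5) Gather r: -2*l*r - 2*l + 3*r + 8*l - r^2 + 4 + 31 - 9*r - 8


(1) = -l^3 - 4*l^2 + 44*l + 10*x^3 + x^2*(-21*l - 22) + x*(12*l^2 + 26*l - 476) + 96
(2) = 10*c + 2
(3) = 9*w^3 - 88*w^2 - 119*w - 22
(4) = -36*a^3 + a^2*(-91*m - 246) + a*(-49*m^2 - 609*m + 54) - 343*m^2 + 196*m + 84
(5) = 6*l - r^2 + r*(-2*l - 6) + 27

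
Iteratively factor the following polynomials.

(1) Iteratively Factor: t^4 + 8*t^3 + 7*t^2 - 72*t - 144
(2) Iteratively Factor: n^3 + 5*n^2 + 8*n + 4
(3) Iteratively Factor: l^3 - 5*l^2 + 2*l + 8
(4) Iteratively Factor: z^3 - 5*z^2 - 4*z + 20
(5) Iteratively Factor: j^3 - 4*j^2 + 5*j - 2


(1) = (t + 3)*(t^3 + 5*t^2 - 8*t - 48) = (t + 3)*(t + 4)*(t^2 + t - 12) = (t - 3)*(t + 3)*(t + 4)*(t + 4)
(2) = (n + 2)*(n^2 + 3*n + 2) = (n + 1)*(n + 2)*(n + 2)
(3) = (l + 1)*(l^2 - 6*l + 8) = (l - 4)*(l + 1)*(l - 2)
(4) = (z - 2)*(z^2 - 3*z - 10) = (z - 5)*(z - 2)*(z + 2)
(5) = (j - 2)*(j^2 - 2*j + 1) = (j - 2)*(j - 1)*(j - 1)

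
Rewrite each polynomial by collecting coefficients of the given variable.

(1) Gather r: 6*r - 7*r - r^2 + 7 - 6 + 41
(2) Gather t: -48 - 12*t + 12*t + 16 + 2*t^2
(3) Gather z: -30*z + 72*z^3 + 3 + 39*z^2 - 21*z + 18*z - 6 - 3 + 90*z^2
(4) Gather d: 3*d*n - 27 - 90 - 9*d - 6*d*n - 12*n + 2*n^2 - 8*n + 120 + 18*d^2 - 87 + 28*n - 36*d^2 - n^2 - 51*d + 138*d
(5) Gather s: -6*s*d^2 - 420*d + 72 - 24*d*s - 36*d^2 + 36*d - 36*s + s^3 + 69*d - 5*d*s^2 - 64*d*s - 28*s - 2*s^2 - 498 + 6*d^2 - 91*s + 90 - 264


(1) = -r^2 - r + 42
(2) = 2*t^2 - 32
(3) = 72*z^3 + 129*z^2 - 33*z - 6
(4) = -18*d^2 + d*(78 - 3*n) + n^2 + 8*n - 84
(5) = -30*d^2 - 315*d + s^3 + s^2*(-5*d - 2) + s*(-6*d^2 - 88*d - 155) - 600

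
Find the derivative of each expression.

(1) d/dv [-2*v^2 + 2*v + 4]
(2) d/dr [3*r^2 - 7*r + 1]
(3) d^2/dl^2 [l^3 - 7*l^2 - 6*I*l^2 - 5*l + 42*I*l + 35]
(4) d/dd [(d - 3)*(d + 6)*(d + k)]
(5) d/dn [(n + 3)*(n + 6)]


(1) = 2 - 4*v
(2) = 6*r - 7
(3) = 6*l - 14 - 12*I
(4) = 3*d^2 + 2*d*k + 6*d + 3*k - 18
(5) = 2*n + 9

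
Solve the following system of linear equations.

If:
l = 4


Then:
l = 4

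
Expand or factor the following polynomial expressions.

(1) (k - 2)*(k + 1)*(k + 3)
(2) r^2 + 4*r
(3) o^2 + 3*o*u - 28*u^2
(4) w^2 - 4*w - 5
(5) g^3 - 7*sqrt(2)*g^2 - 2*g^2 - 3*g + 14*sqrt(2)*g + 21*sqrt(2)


(1) = k^3 + 2*k^2 - 5*k - 6
(2) = r*(r + 4)
(3) = (o - 4*u)*(o + 7*u)
(4) = (w - 5)*(w + 1)
(5) = (g - 3)*(g + 1)*(g - 7*sqrt(2))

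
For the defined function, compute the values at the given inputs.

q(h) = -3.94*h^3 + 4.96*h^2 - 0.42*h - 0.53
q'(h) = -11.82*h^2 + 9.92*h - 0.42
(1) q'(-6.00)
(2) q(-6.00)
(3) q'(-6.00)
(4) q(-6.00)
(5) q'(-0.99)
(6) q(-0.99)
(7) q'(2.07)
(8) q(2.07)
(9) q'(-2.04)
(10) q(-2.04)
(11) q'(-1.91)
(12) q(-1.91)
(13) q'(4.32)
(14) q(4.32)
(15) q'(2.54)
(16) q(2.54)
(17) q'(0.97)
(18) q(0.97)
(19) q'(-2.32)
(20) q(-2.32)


(1) = -485.46
(2) = 1031.59
(3) = -485.46
(4) = 1031.59
(5) = -21.83
(6) = 8.57
(7) = -30.53
(8) = -15.09
(9) = -69.85
(10) = 54.42
(11) = -62.49
(12) = 45.82
(13) = -178.16
(14) = -227.43
(15) = -51.48
(16) = -34.16
(17) = -1.92
(18) = 0.13
(19) = -87.05
(20) = 76.34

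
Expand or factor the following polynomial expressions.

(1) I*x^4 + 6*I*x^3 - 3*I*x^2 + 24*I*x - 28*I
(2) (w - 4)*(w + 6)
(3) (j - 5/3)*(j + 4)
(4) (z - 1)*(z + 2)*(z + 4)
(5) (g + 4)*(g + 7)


(1) = (x + 7)*(x - 2*I)*(x + 2*I)*(I*x - I)
(2) = w^2 + 2*w - 24
(3) = j^2 + 7*j/3 - 20/3
(4) = z^3 + 5*z^2 + 2*z - 8
(5) = g^2 + 11*g + 28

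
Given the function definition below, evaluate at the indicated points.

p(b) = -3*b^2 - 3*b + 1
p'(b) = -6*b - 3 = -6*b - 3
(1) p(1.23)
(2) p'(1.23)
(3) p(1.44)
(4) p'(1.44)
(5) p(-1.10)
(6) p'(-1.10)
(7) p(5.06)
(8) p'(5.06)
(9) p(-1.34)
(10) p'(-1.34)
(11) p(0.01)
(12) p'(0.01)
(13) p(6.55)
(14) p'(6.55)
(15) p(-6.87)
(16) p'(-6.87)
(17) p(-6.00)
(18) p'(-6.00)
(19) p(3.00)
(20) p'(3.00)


(1) = -7.23
(2) = -10.38
(3) = -9.54
(4) = -11.64
(5) = 0.67
(6) = 3.60
(7) = -90.99
(8) = -33.36
(9) = -0.37
(10) = 5.04
(11) = 0.97
(12) = -3.06
(13) = -147.36
(14) = -42.30
(15) = -119.98
(16) = 38.22
(17) = -89.00
(18) = 33.00
(19) = -35.00
(20) = -21.00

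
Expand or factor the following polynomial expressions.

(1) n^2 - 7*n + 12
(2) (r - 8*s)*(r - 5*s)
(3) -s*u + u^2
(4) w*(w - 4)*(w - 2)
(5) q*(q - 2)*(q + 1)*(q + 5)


(1) = (n - 4)*(n - 3)
(2) = r^2 - 13*r*s + 40*s^2
(3) = u*(-s + u)
(4) = w^3 - 6*w^2 + 8*w
(5) = q^4 + 4*q^3 - 7*q^2 - 10*q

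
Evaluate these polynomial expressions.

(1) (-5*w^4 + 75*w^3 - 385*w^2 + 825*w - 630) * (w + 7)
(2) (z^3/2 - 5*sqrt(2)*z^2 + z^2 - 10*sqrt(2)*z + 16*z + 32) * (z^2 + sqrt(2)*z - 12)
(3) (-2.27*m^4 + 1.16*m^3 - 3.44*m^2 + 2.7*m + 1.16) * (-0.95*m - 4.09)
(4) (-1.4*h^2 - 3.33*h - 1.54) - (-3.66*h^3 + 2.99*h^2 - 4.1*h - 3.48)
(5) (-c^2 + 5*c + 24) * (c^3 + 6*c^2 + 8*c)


(1) = -5*w^5 + 40*w^4 + 140*w^3 - 1870*w^2 + 5145*w - 4410
(2) = z^5/2 - 9*sqrt(2)*z^4/2 + z^4 - 9*sqrt(2)*z^3 + 76*sqrt(2)*z^2 - 192*z + 152*sqrt(2)*z - 384
(3) = 2.1565*m^5 + 8.1823*m^4 - 1.4764*m^3 + 11.5046*m^2 - 12.145*m - 4.7444
(4) = 3.66*h^3 - 4.39*h^2 + 0.77*h + 1.94
(5) = -c^5 - c^4 + 46*c^3 + 184*c^2 + 192*c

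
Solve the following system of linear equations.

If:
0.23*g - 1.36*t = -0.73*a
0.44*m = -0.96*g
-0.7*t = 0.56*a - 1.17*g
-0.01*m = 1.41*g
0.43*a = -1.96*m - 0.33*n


Then:
a = 0.00
g = 0.00
m = 0.00
n = 0.00
t = 0.00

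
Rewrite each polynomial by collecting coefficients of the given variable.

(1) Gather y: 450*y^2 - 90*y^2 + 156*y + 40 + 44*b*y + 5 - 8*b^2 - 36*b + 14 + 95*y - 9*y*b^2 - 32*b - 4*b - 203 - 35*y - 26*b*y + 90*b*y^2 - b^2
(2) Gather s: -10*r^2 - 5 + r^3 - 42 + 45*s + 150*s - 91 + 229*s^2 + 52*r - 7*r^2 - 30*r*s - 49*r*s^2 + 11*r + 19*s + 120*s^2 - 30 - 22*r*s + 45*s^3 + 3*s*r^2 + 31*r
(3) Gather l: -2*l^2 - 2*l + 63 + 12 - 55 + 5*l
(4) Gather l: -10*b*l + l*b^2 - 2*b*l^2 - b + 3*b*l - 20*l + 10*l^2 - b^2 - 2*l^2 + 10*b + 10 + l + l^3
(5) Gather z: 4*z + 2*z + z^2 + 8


(1) = -9*b^2 - 72*b + y^2*(90*b + 360) + y*(-9*b^2 + 18*b + 216) - 144
(2) = r^3 - 17*r^2 + 94*r + 45*s^3 + s^2*(349 - 49*r) + s*(3*r^2 - 52*r + 214) - 168
(3) = -2*l^2 + 3*l + 20
(4) = -b^2 + 9*b + l^3 + l^2*(8 - 2*b) + l*(b^2 - 7*b - 19) + 10
(5) = z^2 + 6*z + 8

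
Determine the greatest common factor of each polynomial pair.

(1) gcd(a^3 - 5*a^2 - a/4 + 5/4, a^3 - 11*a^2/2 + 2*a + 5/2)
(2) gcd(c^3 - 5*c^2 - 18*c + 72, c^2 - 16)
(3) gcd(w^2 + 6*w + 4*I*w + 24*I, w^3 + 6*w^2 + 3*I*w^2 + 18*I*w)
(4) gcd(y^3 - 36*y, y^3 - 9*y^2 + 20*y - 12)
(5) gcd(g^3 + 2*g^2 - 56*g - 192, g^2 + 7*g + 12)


(1) = gcd((a - 5)*(a - 1/2)*(a + 1/2), (a - 5)*(a - 1)*(a + 1/2)) = a^2 - 9*a/2 - 5/2
(2) = gcd((c - 6)*(c - 3)*(c + 4), (c - 4)*(c + 4)) = c + 4
(3) = w + 6
(4) = y - 6
(5) = g + 4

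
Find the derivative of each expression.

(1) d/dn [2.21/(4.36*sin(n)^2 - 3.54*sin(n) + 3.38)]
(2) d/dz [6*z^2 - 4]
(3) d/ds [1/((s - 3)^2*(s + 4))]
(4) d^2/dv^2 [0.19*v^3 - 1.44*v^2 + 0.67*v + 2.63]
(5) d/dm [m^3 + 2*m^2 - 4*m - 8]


(1) = (7.8234 - 19.2712*sin(n))*cos(n)/(4.36*sin(n)^2 - 3.54*sin(n) + 3.38)^2
(2) = 12*z
(3) = -(3*s + 5)/((s - 3)^3*(s + 4)^2)
(4) = 1.14*v - 2.88
(5) = 3*m^2 + 4*m - 4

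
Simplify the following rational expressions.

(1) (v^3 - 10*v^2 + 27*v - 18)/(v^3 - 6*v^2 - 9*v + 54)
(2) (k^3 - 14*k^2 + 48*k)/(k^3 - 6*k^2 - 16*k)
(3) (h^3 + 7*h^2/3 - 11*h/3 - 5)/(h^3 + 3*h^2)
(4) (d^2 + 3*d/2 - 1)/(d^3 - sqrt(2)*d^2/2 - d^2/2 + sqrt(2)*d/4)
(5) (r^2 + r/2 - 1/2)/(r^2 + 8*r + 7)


(1) = (v - 1)/(v + 3)
(2) = (k - 6)/(k + 2)
(3) = (3*h^2 - 2*h - 5)/(3*h^2)
(4) = (8*d + 16)/(8*d^2 - 4*sqrt(2)*d)
(5) = (2*r - 1)/(2*r + 14)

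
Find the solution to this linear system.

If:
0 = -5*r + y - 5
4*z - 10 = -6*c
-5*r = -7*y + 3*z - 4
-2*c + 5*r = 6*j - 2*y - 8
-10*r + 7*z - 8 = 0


Then:
c = 20/9
j = -259/216
r = -83/60
y = -23/12
z = -5/6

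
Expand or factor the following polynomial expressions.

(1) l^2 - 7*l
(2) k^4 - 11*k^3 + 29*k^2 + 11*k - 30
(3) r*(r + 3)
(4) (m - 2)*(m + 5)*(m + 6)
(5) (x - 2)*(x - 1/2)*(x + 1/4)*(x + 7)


(1) = l*(l - 7)
(2) = (k - 6)*(k - 5)*(k - 1)*(k + 1)
(3) = r^2 + 3*r
(4) = m^3 + 9*m^2 + 8*m - 60
(5) = x^4 + 19*x^3/4 - 123*x^2/8 + 23*x/8 + 7/4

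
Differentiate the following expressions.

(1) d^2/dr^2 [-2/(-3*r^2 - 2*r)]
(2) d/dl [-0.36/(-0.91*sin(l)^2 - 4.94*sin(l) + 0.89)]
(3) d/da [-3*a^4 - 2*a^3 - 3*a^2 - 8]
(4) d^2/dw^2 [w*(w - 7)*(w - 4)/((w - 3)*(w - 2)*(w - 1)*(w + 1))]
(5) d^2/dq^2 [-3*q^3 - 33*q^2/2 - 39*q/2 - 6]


(1) = 4*(-3*r*(3*r + 2) + 4*(3*r + 1)^2)/(r^3*(3*r + 2)^3)
(2) = -(0.6552*sin(l) + 1.7784)*cos(l)/(0.91*sin(l)^2 + 4.94*sin(l) - 0.89)^2
(3) = 6*a*(-2*a^2 - a - 1)
(4) = 2*(w^9 - 33*w^8 + 318*w^7 - 1350*w^6 + 2997*w^5 - 4317*w^4 + 5720*w^3 - 6120*w^2 + 2628*w + 444)/(w^12 - 15*w^11 + 90*w^10 - 260*w^9 + 282*w^8 + 330*w^7 - 1180*w^6 + 720*w^5 + 933*w^4 - 1315*w^3 + 90*w^2 + 540*w - 216)
(5) = -18*q - 33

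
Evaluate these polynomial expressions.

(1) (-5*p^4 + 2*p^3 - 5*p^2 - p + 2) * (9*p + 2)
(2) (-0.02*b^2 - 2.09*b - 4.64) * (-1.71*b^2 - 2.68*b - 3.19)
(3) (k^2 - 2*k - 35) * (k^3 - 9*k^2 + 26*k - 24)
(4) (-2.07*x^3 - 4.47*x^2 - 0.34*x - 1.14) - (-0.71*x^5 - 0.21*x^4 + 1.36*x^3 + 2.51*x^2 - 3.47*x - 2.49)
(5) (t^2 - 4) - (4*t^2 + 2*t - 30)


(1) = -45*p^5 + 8*p^4 - 41*p^3 - 19*p^2 + 16*p + 4
(2) = 0.0342*b^4 + 3.6275*b^3 + 13.5994*b^2 + 19.1023*b + 14.8016
(3) = k^5 - 11*k^4 + 9*k^3 + 239*k^2 - 862*k + 840
(4) = 0.71*x^5 + 0.21*x^4 - 3.43*x^3 - 6.98*x^2 + 3.13*x + 1.35
(5) = -3*t^2 - 2*t + 26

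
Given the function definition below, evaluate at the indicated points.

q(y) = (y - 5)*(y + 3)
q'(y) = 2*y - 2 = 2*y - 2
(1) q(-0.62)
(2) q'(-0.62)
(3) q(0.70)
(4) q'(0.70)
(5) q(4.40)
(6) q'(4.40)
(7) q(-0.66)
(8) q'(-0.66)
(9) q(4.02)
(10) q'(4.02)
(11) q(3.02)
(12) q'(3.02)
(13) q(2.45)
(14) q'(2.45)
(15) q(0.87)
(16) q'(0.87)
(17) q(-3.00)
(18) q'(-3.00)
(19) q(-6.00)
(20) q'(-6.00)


(1) = -13.38
(2) = -3.24
(3) = -15.91
(4) = -0.60
(5) = -4.44
(6) = 6.80
(7) = -13.24
(8) = -3.32
(9) = -6.88
(10) = 6.04
(11) = -11.92
(12) = 4.04
(13) = -13.90
(14) = 2.90
(15) = -15.98
(16) = -0.26
(17) = 0.00
(18) = -8.00
(19) = 33.00
(20) = -14.00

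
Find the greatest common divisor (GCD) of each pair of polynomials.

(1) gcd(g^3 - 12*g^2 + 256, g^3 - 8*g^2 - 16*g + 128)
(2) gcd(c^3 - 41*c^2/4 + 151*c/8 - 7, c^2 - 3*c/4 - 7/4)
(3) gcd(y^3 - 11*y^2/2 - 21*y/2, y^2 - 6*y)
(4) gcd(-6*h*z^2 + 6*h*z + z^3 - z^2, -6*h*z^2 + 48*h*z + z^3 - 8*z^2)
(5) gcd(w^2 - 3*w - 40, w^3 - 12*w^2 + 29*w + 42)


(1) = gcd((g - 8)^2*(g + 4), (g - 8)*(g - 4)*(g + 4)) = g^2 - 4*g - 32
(2) = gcd((c - 8)*(c - 7/4)*(c - 1/2), (c - 7/4)*(c + 1)) = c - 7/4
(3) = y
(4) = gcd(z*(-6*h + z)*(z - 1), z*(-6*h + z)*(z - 8)) = -6*h*z + z^2
(5) = 1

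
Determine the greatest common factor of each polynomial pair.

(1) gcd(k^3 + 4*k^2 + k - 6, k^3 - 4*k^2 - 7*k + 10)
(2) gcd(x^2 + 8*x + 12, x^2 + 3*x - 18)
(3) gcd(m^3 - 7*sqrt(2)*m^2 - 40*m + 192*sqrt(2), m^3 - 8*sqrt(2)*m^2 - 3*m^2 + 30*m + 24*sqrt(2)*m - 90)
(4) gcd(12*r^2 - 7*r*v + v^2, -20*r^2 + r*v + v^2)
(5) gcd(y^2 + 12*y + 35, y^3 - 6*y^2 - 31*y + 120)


(1) = gcd((k - 1)*(k + 2)*(k + 3), (k - 5)*(k - 1)*(k + 2)) = k^2 + k - 2
(2) = gcd((x + 2)*(x + 6), (x - 3)*(x + 6)) = x + 6
(3) = m - 3*sqrt(2)
(4) = 4*r - v
(5) = gcd((y + 5)*(y + 7), (y - 8)*(y - 3)*(y + 5)) = y + 5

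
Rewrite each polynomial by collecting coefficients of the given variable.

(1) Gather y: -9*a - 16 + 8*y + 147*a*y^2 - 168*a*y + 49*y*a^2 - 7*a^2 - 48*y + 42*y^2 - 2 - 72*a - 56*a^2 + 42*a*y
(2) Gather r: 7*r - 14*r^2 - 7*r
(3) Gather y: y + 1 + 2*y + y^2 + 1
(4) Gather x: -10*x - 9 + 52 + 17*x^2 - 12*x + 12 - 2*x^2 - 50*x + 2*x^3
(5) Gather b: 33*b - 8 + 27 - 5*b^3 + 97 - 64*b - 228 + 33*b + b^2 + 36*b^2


(1) = -63*a^2 - 81*a + y^2*(147*a + 42) + y*(49*a^2 - 126*a - 40) - 18
(2) = -14*r^2
(3) = y^2 + 3*y + 2
(4) = 2*x^3 + 15*x^2 - 72*x + 55
(5) = -5*b^3 + 37*b^2 + 2*b - 112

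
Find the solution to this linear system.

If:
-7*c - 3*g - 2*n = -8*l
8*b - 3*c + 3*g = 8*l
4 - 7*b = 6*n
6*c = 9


Then:
b = 49/31
c = 3/2
g = 8*l/3 - 505/186
n = -73/62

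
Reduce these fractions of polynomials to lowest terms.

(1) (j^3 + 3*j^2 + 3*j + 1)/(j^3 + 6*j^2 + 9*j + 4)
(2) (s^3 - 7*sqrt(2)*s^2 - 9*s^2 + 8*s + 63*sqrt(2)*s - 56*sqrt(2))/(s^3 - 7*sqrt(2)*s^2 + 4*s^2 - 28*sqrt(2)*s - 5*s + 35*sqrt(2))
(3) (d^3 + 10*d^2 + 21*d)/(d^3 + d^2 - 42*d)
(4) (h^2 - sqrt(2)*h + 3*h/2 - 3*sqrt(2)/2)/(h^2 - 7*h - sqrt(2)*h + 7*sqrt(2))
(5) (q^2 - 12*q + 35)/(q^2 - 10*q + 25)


(1) = (j + 1)/(j + 4)
(2) = (s - 8)/(s + 5)
(3) = (d + 3)/(d - 6)
(4) = (2*h + 3)/(2*h - 14)
(5) = (q - 7)/(q - 5)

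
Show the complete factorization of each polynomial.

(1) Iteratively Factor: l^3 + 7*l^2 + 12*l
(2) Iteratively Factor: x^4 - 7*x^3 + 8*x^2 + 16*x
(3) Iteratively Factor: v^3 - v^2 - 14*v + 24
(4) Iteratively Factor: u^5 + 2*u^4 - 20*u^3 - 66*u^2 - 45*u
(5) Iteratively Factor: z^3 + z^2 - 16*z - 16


(1) = (l + 3)*(l^2 + 4*l) = (l + 3)*(l + 4)*(l)
(2) = (x - 4)*(x^3 - 3*x^2 - 4*x) = x*(x - 4)*(x^2 - 3*x - 4) = x*(x - 4)^2*(x + 1)
(3) = (v - 2)*(v^2 + v - 12) = (v - 3)*(v - 2)*(v + 4)
(4) = (u + 1)*(u^4 + u^3 - 21*u^2 - 45*u) = (u + 1)*(u + 3)*(u^3 - 2*u^2 - 15*u) = (u - 5)*(u + 1)*(u + 3)*(u^2 + 3*u) = u*(u - 5)*(u + 1)*(u + 3)*(u + 3)
(5) = (z - 4)*(z^2 + 5*z + 4) = (z - 4)*(z + 1)*(z + 4)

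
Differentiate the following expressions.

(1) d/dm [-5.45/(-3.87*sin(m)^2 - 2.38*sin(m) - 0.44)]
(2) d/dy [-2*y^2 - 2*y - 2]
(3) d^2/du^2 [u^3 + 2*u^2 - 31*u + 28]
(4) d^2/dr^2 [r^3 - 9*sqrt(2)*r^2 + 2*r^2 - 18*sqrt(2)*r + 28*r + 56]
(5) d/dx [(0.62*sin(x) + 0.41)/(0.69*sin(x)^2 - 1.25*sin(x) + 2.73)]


(1) = -(42.183*sin(m) + 12.971)*cos(m)/(3.87*sin(m)^2 + 2.38*sin(m) + 0.44)^2
(2) = -4*y - 2
(3) = 6*u + 4
(4) = 6*r - 18*sqrt(2) + 4
(5) = (-0.4278*sin(x)^2 - 0.5658*sin(x) + 2.2051)*cos(x)/(0.4761*sin(x)^4 - 1.725*sin(x)^3 + 5.3299*sin(x)^2 - 6.825*sin(x) + 7.4529)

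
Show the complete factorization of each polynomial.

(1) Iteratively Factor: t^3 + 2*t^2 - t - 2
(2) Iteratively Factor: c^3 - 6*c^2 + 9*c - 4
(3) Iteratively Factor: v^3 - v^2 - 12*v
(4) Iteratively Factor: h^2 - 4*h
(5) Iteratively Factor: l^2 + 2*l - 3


(1) = (t - 1)*(t^2 + 3*t + 2) = (t - 1)*(t + 2)*(t + 1)
(2) = (c - 1)*(c^2 - 5*c + 4) = (c - 1)^2*(c - 4)
(3) = (v + 3)*(v^2 - 4*v) = (v - 4)*(v + 3)*(v)
(4) = (h - 4)*(h)
(5) = (l - 1)*(l + 3)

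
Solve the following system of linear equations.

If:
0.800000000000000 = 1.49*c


Then:
c = 0.54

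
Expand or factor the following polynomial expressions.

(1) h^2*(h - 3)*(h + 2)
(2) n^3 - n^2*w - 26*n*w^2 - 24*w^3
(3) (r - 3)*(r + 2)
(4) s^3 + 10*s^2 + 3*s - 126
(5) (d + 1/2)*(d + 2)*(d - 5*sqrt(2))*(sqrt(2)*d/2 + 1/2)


(1) = h^4 - h^3 - 6*h^2
(2) = (n - 6*w)*(n + w)*(n + 4*w)
(3) = r^2 - r - 6
(4) = (s - 3)*(s + 6)*(s + 7)
(5) = sqrt(2)*d^4/2 - 9*d^3/2 + 5*sqrt(2)*d^3/4 - 45*d^2/4 - 2*sqrt(2)*d^2 - 25*sqrt(2)*d/4 - 9*d/2 - 5*sqrt(2)/2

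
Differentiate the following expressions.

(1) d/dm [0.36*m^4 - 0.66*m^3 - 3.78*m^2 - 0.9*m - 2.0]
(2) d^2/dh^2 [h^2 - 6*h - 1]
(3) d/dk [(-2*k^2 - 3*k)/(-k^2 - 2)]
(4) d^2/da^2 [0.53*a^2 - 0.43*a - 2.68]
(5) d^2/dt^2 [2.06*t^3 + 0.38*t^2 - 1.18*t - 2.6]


(1) = 1.44*m^3 - 1.98*m^2 - 7.56*m - 0.9
(2) = 2
(3) = (-3*k^2 + 8*k + 6)/(k^4 + 4*k^2 + 4)
(4) = 1.06000000000000
(5) = 12.36*t + 0.76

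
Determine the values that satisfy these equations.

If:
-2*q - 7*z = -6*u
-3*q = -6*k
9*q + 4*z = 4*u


Then:
k = z/23
q = 2*z/23
u = 55*z/46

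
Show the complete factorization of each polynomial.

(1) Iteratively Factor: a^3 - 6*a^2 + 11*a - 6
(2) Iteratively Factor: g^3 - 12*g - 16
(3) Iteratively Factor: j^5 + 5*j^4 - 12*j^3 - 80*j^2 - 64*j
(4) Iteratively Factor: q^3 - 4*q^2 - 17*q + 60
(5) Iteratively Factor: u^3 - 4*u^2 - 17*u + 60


(1) = (a - 2)*(a^2 - 4*a + 3) = (a - 2)*(a - 1)*(a - 3)
(2) = (g + 2)*(g^2 - 2*g - 8) = (g + 2)^2*(g - 4)
(3) = (j + 4)*(j^4 + j^3 - 16*j^2 - 16*j) = j*(j + 4)*(j^3 + j^2 - 16*j - 16) = j*(j - 4)*(j + 4)*(j^2 + 5*j + 4) = j*(j - 4)*(j + 1)*(j + 4)*(j + 4)
(4) = (q - 5)*(q^2 + q - 12) = (q - 5)*(q + 4)*(q - 3)
(5) = (u + 4)*(u^2 - 8*u + 15) = (u - 5)*(u + 4)*(u - 3)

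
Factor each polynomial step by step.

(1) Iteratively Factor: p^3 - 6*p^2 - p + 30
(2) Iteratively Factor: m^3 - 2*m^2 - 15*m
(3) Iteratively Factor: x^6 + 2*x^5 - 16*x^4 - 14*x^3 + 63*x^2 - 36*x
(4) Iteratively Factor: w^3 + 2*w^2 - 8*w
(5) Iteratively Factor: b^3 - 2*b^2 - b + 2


(1) = (p + 2)*(p^2 - 8*p + 15) = (p - 3)*(p + 2)*(p - 5)
(2) = (m)*(m^2 - 2*m - 15) = m*(m + 3)*(m - 5)
(3) = (x + 4)*(x^5 - 2*x^4 - 8*x^3 + 18*x^2 - 9*x) = (x - 1)*(x + 4)*(x^4 - x^3 - 9*x^2 + 9*x) = (x - 1)*(x + 3)*(x + 4)*(x^3 - 4*x^2 + 3*x) = (x - 1)^2*(x + 3)*(x + 4)*(x^2 - 3*x) = x*(x - 1)^2*(x + 3)*(x + 4)*(x - 3)
(4) = (w + 4)*(w^2 - 2*w) = w*(w + 4)*(w - 2)
(5) = (b + 1)*(b^2 - 3*b + 2) = (b - 1)*(b + 1)*(b - 2)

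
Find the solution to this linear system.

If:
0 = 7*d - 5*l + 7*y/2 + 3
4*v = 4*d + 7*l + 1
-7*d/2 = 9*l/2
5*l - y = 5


Then:
d = -261/49
l = 29/7
v = 213/98
y = 110/7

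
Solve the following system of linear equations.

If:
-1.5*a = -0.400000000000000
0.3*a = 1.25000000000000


Then:
No Solution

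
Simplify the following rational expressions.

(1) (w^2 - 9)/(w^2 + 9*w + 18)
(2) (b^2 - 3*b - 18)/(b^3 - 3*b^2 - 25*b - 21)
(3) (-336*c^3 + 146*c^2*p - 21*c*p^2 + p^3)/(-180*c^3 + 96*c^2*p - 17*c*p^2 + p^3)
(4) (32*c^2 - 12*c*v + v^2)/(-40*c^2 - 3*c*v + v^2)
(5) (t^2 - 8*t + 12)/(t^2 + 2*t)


(1) = (w - 3)/(w + 6)
(2) = (b - 6)/(b^2 - 6*b - 7)
(3) = (56*c^2 - 15*c*p + p^2)/(30*c^2 - 11*c*p + p^2)
(4) = (-4*c + v)/(5*c + v)
(5) = (t^2 - 8*t + 12)/(t^2 + 2*t)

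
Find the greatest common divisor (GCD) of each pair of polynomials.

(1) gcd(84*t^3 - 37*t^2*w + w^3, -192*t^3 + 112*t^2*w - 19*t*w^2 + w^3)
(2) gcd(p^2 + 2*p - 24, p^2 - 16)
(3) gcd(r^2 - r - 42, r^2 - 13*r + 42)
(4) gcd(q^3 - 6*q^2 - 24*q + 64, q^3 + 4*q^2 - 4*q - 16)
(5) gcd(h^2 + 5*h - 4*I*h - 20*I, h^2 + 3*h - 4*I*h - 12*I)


(1) = gcd((-4*t + w)*(-3*t + w)*(7*t + w), (-8*t + w)^2*(-3*t + w)) = 3*t - w
(2) = gcd((p - 4)*(p + 6), (p - 4)*(p + 4)) = p - 4
(3) = gcd((r - 7)*(r + 6), (r - 7)*(r - 6)) = r - 7
(4) = gcd((q - 8)*(q - 2)*(q + 4), (q - 2)*(q + 2)*(q + 4)) = q^2 + 2*q - 8
(5) = gcd((h + 5)*(h - 4*I), (h + 3)*(h - 4*I)) = h - 4*I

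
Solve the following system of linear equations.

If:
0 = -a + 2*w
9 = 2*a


Then:
a = 9/2
w = 9/4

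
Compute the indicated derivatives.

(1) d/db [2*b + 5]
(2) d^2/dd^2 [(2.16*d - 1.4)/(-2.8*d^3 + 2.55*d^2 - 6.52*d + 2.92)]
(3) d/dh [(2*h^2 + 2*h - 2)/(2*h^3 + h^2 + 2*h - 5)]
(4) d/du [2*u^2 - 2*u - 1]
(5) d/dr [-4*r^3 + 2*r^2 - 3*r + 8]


(1) = 2
(2) = (-101.6064*d^5 + 224.2464*d^4 - 109.16088*d^3 - 3.95052*d^2 + 25.52016*d + 15.934432)/(21.952*d^9 - 59.976*d^8 + 207.9714*d^7 - 364.576575*d^6 + 609.36906*d^5 - 702.01158*d^4 + 640.077088*d^3 - 437.618064*d^2 + 166.776384*d - 24.897088)
(3) = 2*(-2*h^4 - 4*h^3 + 7*h^2 - 8*h - 3)/(4*h^6 + 4*h^5 + 9*h^4 - 16*h^3 - 6*h^2 - 20*h + 25)
(4) = 4*u - 2
(5) = -12*r^2 + 4*r - 3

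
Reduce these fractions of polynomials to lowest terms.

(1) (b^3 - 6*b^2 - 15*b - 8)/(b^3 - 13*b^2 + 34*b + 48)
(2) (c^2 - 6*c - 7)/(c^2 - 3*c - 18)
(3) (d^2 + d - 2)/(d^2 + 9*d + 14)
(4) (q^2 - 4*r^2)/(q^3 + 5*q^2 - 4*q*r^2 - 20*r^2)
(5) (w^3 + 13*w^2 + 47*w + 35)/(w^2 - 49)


(1) = (b + 1)/(b - 6)
(2) = (c^2 - 6*c - 7)/(c^2 - 3*c - 18)
(3) = (d - 1)/(d + 7)
(4) = 1/(q + 5)
(5) = (w^2 + 6*w + 5)/(w - 7)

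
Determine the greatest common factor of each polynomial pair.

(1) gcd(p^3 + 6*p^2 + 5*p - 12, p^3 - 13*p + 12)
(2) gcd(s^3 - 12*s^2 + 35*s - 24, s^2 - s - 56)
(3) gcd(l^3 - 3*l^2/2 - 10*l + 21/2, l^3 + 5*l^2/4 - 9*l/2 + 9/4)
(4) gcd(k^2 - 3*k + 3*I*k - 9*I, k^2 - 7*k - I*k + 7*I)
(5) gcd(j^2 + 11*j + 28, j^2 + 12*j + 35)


(1) = p^2 + 3*p - 4
(2) = s - 8
(3) = gcd((l - 7/2)*(l - 1)*(l + 3), (l - 1)*(l - 3/4)*(l + 3)) = l^2 + 2*l - 3
(4) = gcd((k - 3)*(k + 3*I), (k - 7)*(k - I)) = 1
(5) = j + 7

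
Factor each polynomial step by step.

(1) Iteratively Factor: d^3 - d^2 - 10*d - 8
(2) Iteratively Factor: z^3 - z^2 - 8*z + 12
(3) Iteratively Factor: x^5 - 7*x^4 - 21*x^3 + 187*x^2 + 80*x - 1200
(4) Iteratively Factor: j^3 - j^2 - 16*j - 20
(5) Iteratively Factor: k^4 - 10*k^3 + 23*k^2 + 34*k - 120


(1) = (d - 4)*(d^2 + 3*d + 2) = (d - 4)*(d + 2)*(d + 1)
(2) = (z - 2)*(z^2 + z - 6) = (z - 2)^2*(z + 3)
(3) = (x + 3)*(x^4 - 10*x^3 + 9*x^2 + 160*x - 400) = (x - 5)*(x + 3)*(x^3 - 5*x^2 - 16*x + 80) = (x - 5)*(x - 4)*(x + 3)*(x^2 - x - 20) = (x - 5)*(x - 4)*(x + 3)*(x + 4)*(x - 5)
(4) = (j + 2)*(j^2 - 3*j - 10) = (j + 2)^2*(j - 5)
(5) = (k - 5)*(k^3 - 5*k^2 - 2*k + 24) = (k - 5)*(k + 2)*(k^2 - 7*k + 12) = (k - 5)*(k - 4)*(k + 2)*(k - 3)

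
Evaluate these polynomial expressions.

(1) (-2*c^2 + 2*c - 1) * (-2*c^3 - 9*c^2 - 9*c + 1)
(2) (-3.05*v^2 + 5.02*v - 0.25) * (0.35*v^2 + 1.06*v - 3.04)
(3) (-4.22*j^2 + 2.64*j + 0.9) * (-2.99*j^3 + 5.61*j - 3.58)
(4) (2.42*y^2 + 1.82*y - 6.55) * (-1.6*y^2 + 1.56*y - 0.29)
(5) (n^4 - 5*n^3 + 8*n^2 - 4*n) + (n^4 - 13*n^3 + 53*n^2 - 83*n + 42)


(1) = 4*c^5 + 14*c^4 + 2*c^3 - 11*c^2 + 11*c - 1
(2) = -1.0675*v^4 - 1.476*v^3 + 14.5057*v^2 - 15.5258*v + 0.76
(3) = 12.6178*j^5 - 7.8936*j^4 - 26.3652*j^3 + 29.918*j^2 - 4.4022*j - 3.222
(4) = -3.872*y^4 + 0.8632*y^3 + 12.6174*y^2 - 10.7458*y + 1.8995
(5) = 2*n^4 - 18*n^3 + 61*n^2 - 87*n + 42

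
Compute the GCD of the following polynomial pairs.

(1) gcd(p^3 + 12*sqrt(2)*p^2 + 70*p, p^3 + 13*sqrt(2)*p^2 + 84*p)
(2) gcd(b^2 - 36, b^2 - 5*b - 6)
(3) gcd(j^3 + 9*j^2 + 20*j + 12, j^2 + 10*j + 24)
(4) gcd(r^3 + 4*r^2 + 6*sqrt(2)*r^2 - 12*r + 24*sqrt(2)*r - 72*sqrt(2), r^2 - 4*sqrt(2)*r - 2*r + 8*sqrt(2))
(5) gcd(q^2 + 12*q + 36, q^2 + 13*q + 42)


(1) = gcd(p*(p + 5*sqrt(2))*(p + 7*sqrt(2)), p*(p + 6*sqrt(2))*(p + 7*sqrt(2))) = p^2 + 7*sqrt(2)*p
(2) = b - 6
(3) = j + 6
(4) = gcd((r - 2)*(r + 6)*(r + 6*sqrt(2)), (r - 2)*(r - 4*sqrt(2))) = r - 2
(5) = gcd((q + 6)^2, (q + 6)*(q + 7)) = q + 6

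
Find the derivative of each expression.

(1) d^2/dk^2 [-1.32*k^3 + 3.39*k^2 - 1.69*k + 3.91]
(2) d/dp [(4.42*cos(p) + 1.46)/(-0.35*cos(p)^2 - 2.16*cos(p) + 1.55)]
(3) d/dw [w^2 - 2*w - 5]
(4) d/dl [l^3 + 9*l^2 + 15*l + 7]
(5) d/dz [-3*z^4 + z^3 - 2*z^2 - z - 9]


(1) = 6.78 - 7.92*k
(2) = (1.547*sin(p)^2 - 1.022*cos(p) - 11.5516)*sin(p)/(0.35*cos(p)^2 + 2.16*cos(p) - 1.55)^2
(3) = 2*w - 2
(4) = 3*l^2 + 18*l + 15
(5) = -12*z^3 + 3*z^2 - 4*z - 1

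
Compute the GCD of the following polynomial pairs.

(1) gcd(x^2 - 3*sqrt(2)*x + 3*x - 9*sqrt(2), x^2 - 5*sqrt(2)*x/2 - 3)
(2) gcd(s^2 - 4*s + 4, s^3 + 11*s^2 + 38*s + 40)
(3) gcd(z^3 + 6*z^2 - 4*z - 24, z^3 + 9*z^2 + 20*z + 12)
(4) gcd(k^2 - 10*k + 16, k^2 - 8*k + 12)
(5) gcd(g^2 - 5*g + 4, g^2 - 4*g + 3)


(1) = gcd((x + 3)*(x - 3*sqrt(2)), (x - 3*sqrt(2))*(x + sqrt(2)/2)) = x - 3*sqrt(2)
(2) = 1
(3) = gcd((z - 2)*(z + 2)*(z + 6), (z + 1)*(z + 2)*(z + 6)) = z^2 + 8*z + 12
(4) = k - 2
(5) = gcd((g - 4)*(g - 1), (g - 3)*(g - 1)) = g - 1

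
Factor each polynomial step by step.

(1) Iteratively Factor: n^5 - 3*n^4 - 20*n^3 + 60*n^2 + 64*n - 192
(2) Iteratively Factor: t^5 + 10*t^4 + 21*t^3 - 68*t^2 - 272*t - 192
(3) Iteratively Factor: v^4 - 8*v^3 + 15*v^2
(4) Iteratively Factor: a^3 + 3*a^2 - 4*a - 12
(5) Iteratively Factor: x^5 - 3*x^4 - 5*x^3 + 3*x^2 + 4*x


(1) = (n - 2)*(n^4 - n^3 - 22*n^2 + 16*n + 96) = (n - 4)*(n - 2)*(n^3 + 3*n^2 - 10*n - 24) = (n - 4)*(n - 2)*(n + 4)*(n^2 - n - 6) = (n - 4)*(n - 3)*(n - 2)*(n + 4)*(n + 2)
(2) = (t + 1)*(t^4 + 9*t^3 + 12*t^2 - 80*t - 192) = (t + 1)*(t + 4)*(t^3 + 5*t^2 - 8*t - 48) = (t + 1)*(t + 4)^2*(t^2 + t - 12) = (t + 1)*(t + 4)^3*(t - 3)
(3) = (v - 3)*(v^3 - 5*v^2) = (v - 5)*(v - 3)*(v^2) = v*(v - 5)*(v - 3)*(v)
(4) = (a + 2)*(a^2 + a - 6) = (a - 2)*(a + 2)*(a + 3)
(5) = (x + 1)*(x^4 - 4*x^3 - x^2 + 4*x) = (x + 1)^2*(x^3 - 5*x^2 + 4*x) = x*(x + 1)^2*(x^2 - 5*x + 4) = x*(x - 4)*(x + 1)^2*(x - 1)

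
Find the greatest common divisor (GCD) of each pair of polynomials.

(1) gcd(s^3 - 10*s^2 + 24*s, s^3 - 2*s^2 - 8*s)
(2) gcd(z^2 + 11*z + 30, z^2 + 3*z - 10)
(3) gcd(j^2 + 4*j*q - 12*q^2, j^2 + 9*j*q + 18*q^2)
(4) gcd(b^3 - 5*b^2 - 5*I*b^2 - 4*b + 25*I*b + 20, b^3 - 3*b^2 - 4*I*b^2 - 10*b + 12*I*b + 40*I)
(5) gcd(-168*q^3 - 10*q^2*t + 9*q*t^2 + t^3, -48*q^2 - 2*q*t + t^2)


(1) = gcd(s*(s - 6)*(s - 4), s*(s - 4)*(s + 2)) = s^2 - 4*s
(2) = z + 5
(3) = gcd((j - 2*q)*(j + 6*q), (j + 3*q)*(j + 6*q)) = j + 6*q
(4) = gcd((b - 5)*(b - 4*I)*(b - I), (b - 5)*(b + 2)*(b - 4*I)) = b^2 + b*(-5 - 4*I) + 20*I
(5) = 6*q + t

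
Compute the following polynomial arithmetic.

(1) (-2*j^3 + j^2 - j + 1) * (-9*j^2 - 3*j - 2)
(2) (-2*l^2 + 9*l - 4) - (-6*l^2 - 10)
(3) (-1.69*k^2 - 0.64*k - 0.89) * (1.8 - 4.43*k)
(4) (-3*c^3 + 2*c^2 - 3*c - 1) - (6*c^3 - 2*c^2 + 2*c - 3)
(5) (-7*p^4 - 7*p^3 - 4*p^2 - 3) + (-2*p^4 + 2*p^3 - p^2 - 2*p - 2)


(1) = 18*j^5 - 3*j^4 + 10*j^3 - 8*j^2 - j - 2
(2) = 4*l^2 + 9*l + 6
(3) = 7.4867*k^3 - 0.2068*k^2 + 2.7907*k - 1.602
(4) = -9*c^3 + 4*c^2 - 5*c + 2
(5) = -9*p^4 - 5*p^3 - 5*p^2 - 2*p - 5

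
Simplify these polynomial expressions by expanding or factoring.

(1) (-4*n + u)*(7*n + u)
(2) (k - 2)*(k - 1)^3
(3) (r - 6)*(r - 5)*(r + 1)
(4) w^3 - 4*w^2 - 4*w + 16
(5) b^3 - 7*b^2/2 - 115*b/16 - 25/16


(1) = -28*n^2 + 3*n*u + u^2
(2) = k^4 - 5*k^3 + 9*k^2 - 7*k + 2
(3) = r^3 - 10*r^2 + 19*r + 30
(4) = (w - 4)*(w - 2)*(w + 2)
(5) = (b - 5)*(b + 1/4)*(b + 5/4)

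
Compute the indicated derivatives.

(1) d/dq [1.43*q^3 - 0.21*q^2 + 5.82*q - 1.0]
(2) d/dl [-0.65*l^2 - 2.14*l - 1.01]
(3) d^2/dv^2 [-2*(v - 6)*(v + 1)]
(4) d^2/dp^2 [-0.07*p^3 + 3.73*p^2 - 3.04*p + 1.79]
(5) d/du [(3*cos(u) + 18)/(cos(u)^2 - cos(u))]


(1) = 4.29*q^2 - 0.42*q + 5.82
(2) = -1.3*l - 2.14
(3) = -4
(4) = 7.46 - 0.42*p
(5) = 3*(sin(u) - 6*sin(u)/cos(u)^2 + 12*tan(u))/(cos(u) - 1)^2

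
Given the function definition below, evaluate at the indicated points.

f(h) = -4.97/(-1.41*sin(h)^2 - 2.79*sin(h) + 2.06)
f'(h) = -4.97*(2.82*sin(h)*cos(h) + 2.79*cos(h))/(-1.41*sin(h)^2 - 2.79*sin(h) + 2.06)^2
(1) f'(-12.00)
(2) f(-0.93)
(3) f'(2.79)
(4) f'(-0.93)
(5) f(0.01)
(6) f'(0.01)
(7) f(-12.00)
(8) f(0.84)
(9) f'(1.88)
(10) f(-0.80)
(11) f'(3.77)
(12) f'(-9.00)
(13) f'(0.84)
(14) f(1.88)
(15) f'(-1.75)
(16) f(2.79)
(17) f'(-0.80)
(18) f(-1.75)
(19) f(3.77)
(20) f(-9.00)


(1) = -732.09
(2) = -1.47
(3) = 20.21
(4) = -0.14
(5) = -2.45
(6) = -3.39
(7) = -31.65
(8) = 6.22
(9) = 2.35
(10) = -1.49
(11) = 0.44
(12) = 0.84
(13) = -25.38
(14) = 2.65
(15) = 0.00
(16) = -5.33
(17) = -0.24
(18) = -1.44
(19) = -1.55
(20) = -1.67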